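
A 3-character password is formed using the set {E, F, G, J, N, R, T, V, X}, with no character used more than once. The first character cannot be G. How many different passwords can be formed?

448

The first character has 9−1 = 8 choices (anything except G).
The remaining 2 characters are filled from the other 8 symbols without repetition: 8 × 7 = 56.
Total: 8 × 56 = 448.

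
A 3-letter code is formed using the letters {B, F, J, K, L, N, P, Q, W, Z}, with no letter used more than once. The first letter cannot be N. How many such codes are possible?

The first letter has 10−1 = 9 choices (anything except N).
The remaining 2 letters are filled from the other 9 symbols without repetition: 9 × 8 = 72.
Total: 9 × 72 = 648.

648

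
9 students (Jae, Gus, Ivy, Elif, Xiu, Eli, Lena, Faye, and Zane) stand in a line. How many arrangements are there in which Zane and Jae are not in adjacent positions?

282240

Of the 9! = 362880 arrangements, those with Zane and Jae adjacent number 2 × 8! = 80640 (treat the pair as a block with 2 internal orders).
So 362880 − 80640 = 282240 arrangements keep them apart.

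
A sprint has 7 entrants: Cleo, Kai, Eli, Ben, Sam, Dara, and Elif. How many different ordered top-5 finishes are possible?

There are 7 choices for 1st place, 6 for 2nd, and so on down to 3 for position 5.
That gives 7 × 6 × 5 × 4 × 3 = 2520.

2520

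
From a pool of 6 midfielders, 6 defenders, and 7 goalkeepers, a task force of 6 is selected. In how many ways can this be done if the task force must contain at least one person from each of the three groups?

Unrestricted: C(19,6) = 27132 ways to pick any 6 of the 19.
Selections missing a whole group: no midfielders → C(13,6) = 1716; no defenders → C(13,6) = 1716; no goalkeepers → C(12,6) = 924.
Add back selections omitting two groups (i.e. drawn from a single group): C(6,6) + C(6,6) + C(7,6) = 9.
By inclusion–exclusion: 27132 − 4356 + 9 = 22785.

22785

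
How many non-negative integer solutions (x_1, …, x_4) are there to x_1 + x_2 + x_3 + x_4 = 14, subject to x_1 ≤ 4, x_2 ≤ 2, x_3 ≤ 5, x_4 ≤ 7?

Ignoring the caps, the number of non-negative solutions to x_1+…+x_4 = 14 is C(17,3) = 680.
Subtract solutions that violate a single cap (substitute x_i' = x_i − (cap_i+1)): x_1 ≥ 5 gives C(12,3) = 220; x_2 ≥ 3 gives C(14,3) = 364; x_3 ≥ 6 gives C(11,3) = 165; x_4 ≥ 8 gives C(9,3) = 84. Together 833.
Add back pairs where two caps are both exceeded: 84 + 20 + 4 + 56 + 20 + 1 = 185.
Subtract triples: 1 + 0 + 0 + 0 = 1.
By inclusion–exclusion the count is 680 − 833 + 185 − 1 = 31.

31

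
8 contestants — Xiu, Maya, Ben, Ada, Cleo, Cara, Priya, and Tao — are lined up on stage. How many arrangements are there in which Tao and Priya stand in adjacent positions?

Treat {Tao, Priya} as a single unit. There are 7 units to order, and the pair itself can be ordered 2 ways.
So the count is 2·(7)! = 10080.

10080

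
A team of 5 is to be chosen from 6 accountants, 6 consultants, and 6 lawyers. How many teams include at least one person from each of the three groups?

6210

With no constraint there are C(18,5) = 8568 possible selections.
Subtract selections that omit an entire group: no accountants → C(12,5) = 792; no consultants → C(12,5) = 792; no lawyers → C(12,5) = 792.
Add back selections omitting two groups (i.e. drawn from a single group): C(6,5) + C(6,5) + C(6,5) = 18.
By inclusion–exclusion: 8568 − 2376 + 18 = 6210.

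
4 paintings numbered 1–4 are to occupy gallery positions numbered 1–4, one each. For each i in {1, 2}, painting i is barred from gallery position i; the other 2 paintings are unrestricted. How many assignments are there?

Let Aᵢ (for i ∈ {1, 2}) be the placements that put painting i in its forbidden gallery position. Any j of these fix j positions, leaving (4−j)! ways to fill the rest, and there are C(2,j) ways to pick which j.
By inclusion–exclusion, the number of valid placements is Σ_{j=0}^{2} (−1)^j C(2,j)·(4−j)!.
Computing: 24 − 12 + 2 = 14.

14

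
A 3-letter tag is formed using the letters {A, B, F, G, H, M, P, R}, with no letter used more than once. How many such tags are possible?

336

With no repetition, fill the 3 letters in order: 8 choices, then 7, down to 6.
That product is 8 × 7 × 6 = 336.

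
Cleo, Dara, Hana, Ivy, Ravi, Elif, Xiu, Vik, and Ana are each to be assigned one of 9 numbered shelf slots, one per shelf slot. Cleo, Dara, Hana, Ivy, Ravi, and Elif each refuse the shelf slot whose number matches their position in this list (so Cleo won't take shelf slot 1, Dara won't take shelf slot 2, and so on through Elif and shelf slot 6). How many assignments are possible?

Let Aᵢ (for 1 ≤ i ≤ 6) be the placements that put person i in their forbidden shelf slot. Any j of these fix j positions, leaving (9−j)! ways to fill the rest, and there are C(6,j) ways to pick which j.
By inclusion–exclusion, the number of valid placements is Σ_{j=0}^{6} (−1)^j C(6,j)·(9−j)!.
Computing: 362880 − 241920 + 75600 − 14400 + 1800 − 144 + 6 = 183822.

183822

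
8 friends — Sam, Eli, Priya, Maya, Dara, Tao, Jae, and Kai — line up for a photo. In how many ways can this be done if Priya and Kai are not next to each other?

30240

There are 8! = 40320 arrangements in all. If Priya and Kai are adjacent, merging them into one block gives 2·(7)! = 10080 arrangements.
Complementary counting: 40320 − 10080 = 30240.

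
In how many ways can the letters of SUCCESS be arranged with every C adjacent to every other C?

Treat the 2 copies of C as a single block. The multiset to arrange is then {CC, E, S, S, S, U}, 6 items in all.
That gives (6)!/(3!) = 120 arrangements.

120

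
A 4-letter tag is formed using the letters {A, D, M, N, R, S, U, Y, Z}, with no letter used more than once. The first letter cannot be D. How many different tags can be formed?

2688

The first letter has 9−1 = 8 choices (anything except D).
The remaining 3 letters are filled from the other 8 symbols without repetition: 8 × 7 × 6 = 336.
Total: 8 × 336 = 2688.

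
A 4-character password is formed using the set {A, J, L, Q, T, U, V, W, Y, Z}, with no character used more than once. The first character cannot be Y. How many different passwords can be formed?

The first character has 10−1 = 9 choices (anything except Y).
The remaining 3 characters are filled from the other 9 symbols without repetition: 9 × 8 × 7 = 504.
Total: 9 × 504 = 4536.

4536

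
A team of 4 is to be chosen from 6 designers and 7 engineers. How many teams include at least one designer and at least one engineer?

665

Unrestricted: C(13,4) = 715 ways to pick any 4 of the 13.
Subtract selections that omit an entire group: no designers → C(7,4) = 35; no engineers → C(6,4) = 15.
Both groups omitted at once is impossible, so 715 − 50 = 665.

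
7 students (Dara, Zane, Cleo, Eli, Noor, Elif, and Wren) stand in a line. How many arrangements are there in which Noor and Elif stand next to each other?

1440

Glue Noor and Elif into one block (2 internal orders), leaving 6 units to arrange in a row.
That gives 2 × 6! = 2 × 720 = 1440.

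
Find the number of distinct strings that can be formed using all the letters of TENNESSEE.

The 9 letters of TENNESSEE have repeats: E appearing 4 times, N appearing twice, and S appearing twice.
The number of distinct arrangements is 9!/(4!·2!·2!) = 362880/96 = 3780.

3780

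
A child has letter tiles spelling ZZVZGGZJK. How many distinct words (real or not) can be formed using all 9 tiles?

The 9 letters of ZZVZGGZJK have repeats: G appearing twice and Z appearing 4 times.
Dividing 9! = 362880 by 4!·2! = 48 for the repeated letters gives 7560.

7560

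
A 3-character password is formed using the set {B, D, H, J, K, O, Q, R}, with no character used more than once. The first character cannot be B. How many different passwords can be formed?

The first character has 8−1 = 7 choices (anything except B).
The remaining 2 characters are filled from the other 7 symbols without repetition: 7 × 6 = 42.
Total: 7 × 42 = 294.

294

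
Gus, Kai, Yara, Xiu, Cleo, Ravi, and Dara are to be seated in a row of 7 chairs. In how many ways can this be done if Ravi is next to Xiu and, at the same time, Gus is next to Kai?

Treat {Ravi,Xiu} as one block (2 orders) and {Gus,Kai} as another (2 orders).
That leaves 5 units to arrange: 2 × 2 × 5! = 4 × 120 = 480.

480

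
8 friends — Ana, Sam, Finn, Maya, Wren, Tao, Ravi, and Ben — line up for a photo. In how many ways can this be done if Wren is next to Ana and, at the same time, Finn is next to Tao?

Treat {Wren,Ana} as one block (2 orders) and {Finn,Tao} as another (2 orders).
That leaves 6 units to arrange: 2 × 2 × 6! = 4 × 720 = 2880.

2880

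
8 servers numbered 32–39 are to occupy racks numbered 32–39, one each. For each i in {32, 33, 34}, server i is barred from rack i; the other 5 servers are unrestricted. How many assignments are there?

Let Aᵢ (for i ∈ {32, 33, 34}) be the placements that put server i in its forbidden rack. Any j of these fix j positions, leaving (8−j)! ways to fill the rest, and there are C(3,j) ways to pick which j.
By inclusion–exclusion, the number of valid placements is Σ_{j=0}^{3} (−1)^j C(3,j)·(8−j)!.
Computing: 40320 − 15120 + 2160 − 120 = 27240.

27240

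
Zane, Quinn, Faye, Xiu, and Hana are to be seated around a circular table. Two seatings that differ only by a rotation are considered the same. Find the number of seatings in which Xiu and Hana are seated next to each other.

Treat {Xiu, Hana} as one unit (2 internal orders) and seat the resulting 4 units around the table: (3)! circular arrangements.
So 2 × (3)! = 2 × 6 = 12.

12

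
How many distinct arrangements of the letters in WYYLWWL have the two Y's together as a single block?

60

Treat the 2 copies of Y as a single block. The multiset to arrange is then {YY, L, L, W, W, W}, 6 items in all.
That gives (6)!/(3!·2!) = 60 arrangements.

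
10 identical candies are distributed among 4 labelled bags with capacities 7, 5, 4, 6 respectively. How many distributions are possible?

165

Ignoring the caps, the number of non-negative solutions to x_1+…+x_4 = 10 is C(13,3) = 286.
Subtract solutions that violate a single cap (substitute x_i' = x_i − (cap_i+1)): x_1 ≥ 8 gives C(5,3) = 10; x_2 ≥ 6 gives C(7,3) = 35; x_3 ≥ 5 gives C(8,3) = 56; x_4 ≥ 7 gives C(6,3) = 20. Together 121.
No two caps can be exceeded simultaneously, so the pair terms are all 0.
By inclusion–exclusion the count is 286 − 121 + 0 = 165.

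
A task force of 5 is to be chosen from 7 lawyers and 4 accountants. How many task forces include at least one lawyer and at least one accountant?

441

Unrestricted: C(11,5) = 462 ways to pick any 5 of the 11.
Subtract selections that omit an entire group: no lawyers → C(4,5) = 0; no accountants → C(7,5) = 21.
Both groups omitted at once is impossible, so 462 − 21 = 441.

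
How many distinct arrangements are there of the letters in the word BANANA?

60

The 6 letters of BANANA have repeats: A appearing 3 times and N appearing twice.
Dividing 6! = 720 by 3!·2! = 12 for the repeated letters gives 60.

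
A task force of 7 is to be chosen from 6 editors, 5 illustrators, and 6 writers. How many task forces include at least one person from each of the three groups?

17996

Total 7-person selections from all 17: C(17,7) = 19448.
Selections missing a whole group: no editors → C(11,7) = 330; no illustrators → C(12,7) = 792; no writers → C(11,7) = 330.
Add back selections omitting two groups (i.e. drawn from a single group): C(6,7) + C(5,7) + C(6,7) = 0.
By inclusion–exclusion: 19448 − 1452 + 0 = 17996.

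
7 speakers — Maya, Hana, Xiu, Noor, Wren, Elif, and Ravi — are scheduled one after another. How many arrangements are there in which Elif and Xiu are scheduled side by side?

Glue Elif and Xiu into one block (2 internal orders), leaving 6 units to arrange in a row.
That gives 2 × 6! = 2 × 720 = 1440.

1440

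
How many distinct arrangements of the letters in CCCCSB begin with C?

Fix C in the first position and arrange the remaining 5 letters.
Those 5 letters have C appearing 3 times, giving (5)!/(3!) = 20.

20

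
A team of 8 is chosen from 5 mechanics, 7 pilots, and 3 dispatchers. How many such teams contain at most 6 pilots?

6427

Split by how many pilots are chosen (0 through 6).
Sum: C(7,0)·C(8,8) + C(7,1)·C(8,7) + C(7,2)·C(8,6) + C(7,3)·C(8,5) + C(7,4)·C(8,4) + C(7,5)·C(8,3) + C(7,6)·C(8,2) = 1 + 56 + 588 + 1960 + 2450 + 1176 + 196 = 6427.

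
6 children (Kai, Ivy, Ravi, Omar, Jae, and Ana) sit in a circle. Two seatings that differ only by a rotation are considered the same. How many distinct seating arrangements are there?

Fix one person's seat to break rotational symmetry; the remaining 5 people can be arranged in (5)! = 120 ways.

120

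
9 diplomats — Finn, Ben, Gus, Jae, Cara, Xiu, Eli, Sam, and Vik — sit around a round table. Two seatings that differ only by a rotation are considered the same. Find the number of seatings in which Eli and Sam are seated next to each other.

Treat {Eli, Sam} as one unit (2 internal orders) and seat the resulting 8 units around the table: (7)! circular arrangements.
So 2 × (7)! = 2 × 5040 = 10080.

10080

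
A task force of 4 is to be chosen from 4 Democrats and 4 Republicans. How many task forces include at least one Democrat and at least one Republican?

With no constraint there are C(8,4) = 70 possible selections.
Selections missing a whole group: no Democrats → C(4,4) = 1; no Republicans → C(4,4) = 1.
Both groups omitted at once is impossible, so 70 − 2 = 68.

68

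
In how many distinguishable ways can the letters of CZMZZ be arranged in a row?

Letter multiplicities in CZMZZ: C×1, M×1, Z×3.
So there are 5! / (3!) = 20 distinguishable arrangements.

20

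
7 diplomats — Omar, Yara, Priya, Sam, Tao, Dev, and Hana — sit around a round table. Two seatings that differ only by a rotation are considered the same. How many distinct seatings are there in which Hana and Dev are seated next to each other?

240

Treat {Hana, Dev} as one unit (2 internal orders) and seat the resulting 6 units around the table: (5)! circular arrangements.
So 2 × (5)! = 2 × 120 = 240.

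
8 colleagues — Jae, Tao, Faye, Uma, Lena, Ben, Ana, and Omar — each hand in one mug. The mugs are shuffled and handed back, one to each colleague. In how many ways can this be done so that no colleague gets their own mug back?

Let Aᵢ be the assignments in which colleague i gets their own mug. We want the size of the complement of A₁∪…∪A_8.
By inclusion–exclusion this is Σ_{j=0}^{8} (−1)^j C(8,j)·(8−j)!.
Computing: 40320 − 40320 + 20160 − 6720 + 1680 − 336 + 56 − 8 + 1 = 14833.

14833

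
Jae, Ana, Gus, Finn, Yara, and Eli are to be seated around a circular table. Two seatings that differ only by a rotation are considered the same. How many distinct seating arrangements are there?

120

Seat Jae anywhere (absorbing the rotational symmetry), then permute the other 5: (5)! = 120.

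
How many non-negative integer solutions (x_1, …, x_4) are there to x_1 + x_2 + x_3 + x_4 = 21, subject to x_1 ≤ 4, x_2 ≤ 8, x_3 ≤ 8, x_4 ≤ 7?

By stars and bars, unrestricted non-negative solutions to x_1+…+x_4 = 21 number C(21+3,3) = 2024.
Subtract solutions that violate a single cap (substitute x_i' = x_i − (cap_i+1)): x_1 ≥ 5 gives C(19,3) = 969; x_2 ≥ 9 gives C(15,3) = 455; x_3 ≥ 9 gives C(15,3) = 455; x_4 ≥ 8 gives C(16,3) = 560. Together 2439.
Add back pairs where two caps are both exceeded: 120 + 120 + 165 + 20 + 35 + 35 = 495.
By inclusion–exclusion the count is 2024 − 2439 + 495 = 80.

80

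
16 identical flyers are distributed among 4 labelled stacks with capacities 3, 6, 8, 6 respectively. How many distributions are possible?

98

Without the upper bounds there are C(19,3) = 969 ways to split 16 among 4 stacks.
Subtract solutions that violate a single cap (substitute x_i' = x_i − (cap_i+1)): x_1 ≥ 4 gives C(15,3) = 455; x_2 ≥ 7 gives C(12,3) = 220; x_3 ≥ 9 gives C(10,3) = 120; x_4 ≥ 7 gives C(12,3) = 220. Together 1015.
Add back pairs where two caps are both exceeded: 56 + 20 + 56 + 1 + 10 + 1 = 144.
By inclusion–exclusion the count is 969 − 1015 + 144 = 98.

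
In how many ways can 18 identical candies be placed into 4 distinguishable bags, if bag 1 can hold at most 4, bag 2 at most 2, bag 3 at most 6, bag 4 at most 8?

10

Without the upper bounds there are C(21,3) = 1330 ways to split 18 among 4 bags.
Subtract solutions that violate a single cap (substitute x_i' = x_i − (cap_i+1)): x_1 ≥ 5 gives C(16,3) = 560; x_2 ≥ 3 gives C(18,3) = 816; x_3 ≥ 7 gives C(14,3) = 364; x_4 ≥ 9 gives C(12,3) = 220. Together 1960.
Add back pairs where two caps are both exceeded: 286 + 84 + 35 + 165 + 84 + 10 = 664.
Subtract triples: 20 + 4 + 0 + 0 = 24.
By inclusion–exclusion the count is 1330 − 1960 + 664 − 24 = 10.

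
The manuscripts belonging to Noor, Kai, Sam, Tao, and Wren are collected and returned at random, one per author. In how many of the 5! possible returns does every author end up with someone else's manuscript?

44

Let Aᵢ be the assignments in which author i gets their own manuscript. We want the size of the complement of A₁∪…∪A_5.
By inclusion–exclusion this is Σ_{j=0}^{5} (−1)^j C(5,j)·(5−j)!.
Computing: 120 − 120 + 60 − 20 + 5 − 1 = 44.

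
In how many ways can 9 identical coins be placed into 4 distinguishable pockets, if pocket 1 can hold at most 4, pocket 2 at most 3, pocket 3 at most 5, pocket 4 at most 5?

90

Ignoring the caps, the number of non-negative solutions to x_1+…+x_4 = 9 is C(12,3) = 220.
Subtract solutions that violate a single cap (substitute x_i' = x_i − (cap_i+1)): x_1 ≥ 5 gives C(7,3) = 35; x_2 ≥ 4 gives C(8,3) = 56; x_3 ≥ 6 gives C(6,3) = 20; x_4 ≥ 6 gives C(6,3) = 20. Together 131.
Add back pairs where two caps are both exceeded: 1 + 0 + 0 + 0 + 0 + 0 = 1.
By inclusion–exclusion the count is 220 − 131 + 1 = 90.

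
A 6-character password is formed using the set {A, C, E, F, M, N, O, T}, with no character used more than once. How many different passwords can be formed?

20160

With no repetition, fill the 6 characters in order: 8 choices, then 7, down to 3.
That product is 8 × 7 × 6 × 5 × 4 × 3 = 20160.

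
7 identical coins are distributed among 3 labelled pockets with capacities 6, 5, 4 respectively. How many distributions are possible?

Without the upper bounds there are C(9,2) = 36 ways to split 7 among 3 pockets.
Subtract solutions that violate a single cap (substitute x_i' = x_i − (cap_i+1)): x_1 ≥ 7 gives C(2,2) = 1; x_2 ≥ 6 gives C(3,2) = 3; x_3 ≥ 5 gives C(4,2) = 6. Together 10.
No two caps can be exceeded simultaneously, so the pair terms are all 0.
By inclusion–exclusion the count is 36 − 10 + 0 = 26.

26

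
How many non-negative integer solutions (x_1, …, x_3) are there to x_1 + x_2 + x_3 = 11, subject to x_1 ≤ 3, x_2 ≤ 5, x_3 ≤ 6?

10

Without the upper bounds there are C(13,2) = 78 ways to split 11 among 3 variables.
Subtract solutions that violate a single cap (substitute x_i' = x_i − (cap_i+1)): x_1 ≥ 4 gives C(9,2) = 36; x_2 ≥ 6 gives C(7,2) = 21; x_3 ≥ 7 gives C(6,2) = 15. Together 72.
Add back pairs where two caps are both exceeded: 3 + 1 + 0 = 4.
By inclusion–exclusion the count is 78 − 72 + 4 = 10.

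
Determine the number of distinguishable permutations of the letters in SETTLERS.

5040

SETTLERS has 8 letters with E appearing twice, S appearing twice, and T appearing twice.
So there are 8! / (2!·2!·2!) = 5040 distinguishable arrangements.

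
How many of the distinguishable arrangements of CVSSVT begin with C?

30

Fix C in the first position and arrange the remaining 5 letters.
Those 5 letters have S appearing twice and V appearing twice, giving (5)!/(2!·2!) = 30.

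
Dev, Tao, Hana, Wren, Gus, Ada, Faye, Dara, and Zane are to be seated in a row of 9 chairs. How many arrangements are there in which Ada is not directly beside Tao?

There are 9! = 362880 arrangements in all. If Ada and Tao are adjacent, merging them into one block gives 2·(8)! = 80640 arrangements.
Complementary counting: 362880 − 80640 = 282240.

282240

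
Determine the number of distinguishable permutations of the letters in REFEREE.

105

Letter multiplicities in REFEREE: E×4, F×1, R×2.
Dividing 7! = 5040 by 4!·2! = 48 for the repeated letters gives 105.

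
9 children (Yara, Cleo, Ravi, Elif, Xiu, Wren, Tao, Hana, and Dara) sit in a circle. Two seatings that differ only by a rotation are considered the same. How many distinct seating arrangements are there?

40320

Around a circle, 9 distinct people have 9!/9 = (8)! = 40320 rotationally distinct seatings.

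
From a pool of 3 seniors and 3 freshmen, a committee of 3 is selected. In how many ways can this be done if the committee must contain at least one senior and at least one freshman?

With no constraint there are C(6,3) = 20 possible selections.
Subtract selections that omit an entire group: no seniors → C(3,3) = 1; no freshmen → C(3,3) = 1.
Both groups omitted at once is impossible, so 20 − 2 = 18.

18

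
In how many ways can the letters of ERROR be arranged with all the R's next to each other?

6

Treat the 3 copies of R as a single block. The multiset to arrange is then {RRR, E, O}, 3 items in all.
All 3 items are distinct, so there are (3)! = 6 arrangements.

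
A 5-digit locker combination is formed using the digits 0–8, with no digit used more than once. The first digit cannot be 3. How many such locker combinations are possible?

The first digit has 9−1 = 8 choices (anything except 3).
The remaining 4 digits are filled from the other 8 symbols without repetition: 8 × 7 × 6 × 5 = 1680.
Total: 8 × 1680 = 13440.

13440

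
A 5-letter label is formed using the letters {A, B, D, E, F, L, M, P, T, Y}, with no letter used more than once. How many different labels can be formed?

This is a permutation of 5 out of 10: P(10,5) = 10!/5!.
That product is 10 × 9 × 8 × 7 × 6 = 30240.

30240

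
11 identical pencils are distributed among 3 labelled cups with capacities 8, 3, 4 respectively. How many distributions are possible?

By stars and bars, unrestricted non-negative solutions to x_1+…+x_3 = 11 number C(11+2,2) = 78.
Subtract solutions that violate a single cap (substitute x_i' = x_i − (cap_i+1)): x_1 ≥ 9 gives C(4,2) = 6; x_2 ≥ 4 gives C(9,2) = 36; x_3 ≥ 5 gives C(8,2) = 28. Together 70.
Add back pairs where two caps are both exceeded: 0 + 0 + 6 = 6.
By inclusion–exclusion the count is 78 − 70 + 6 = 14.

14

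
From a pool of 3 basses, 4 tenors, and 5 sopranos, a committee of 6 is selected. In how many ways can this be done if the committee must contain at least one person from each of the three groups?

805

Unrestricted: C(12,6) = 924 ways to pick any 6 of the 12.
Selections missing a whole group: no basses → C(9,6) = 84; no tenors → C(8,6) = 28; no sopranos → C(7,6) = 7.
Add back selections omitting two groups (i.e. drawn from a single group): C(3,6) + C(4,6) + C(5,6) = 0.
By inclusion–exclusion: 924 − 119 + 0 = 805.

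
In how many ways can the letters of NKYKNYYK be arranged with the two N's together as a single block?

Treat the 2 copies of N as a single block. The multiset to arrange is then {NN, K, K, K, Y, Y, Y}, 7 items in all.
That gives (7)!/(3!·3!) = 140 arrangements.

140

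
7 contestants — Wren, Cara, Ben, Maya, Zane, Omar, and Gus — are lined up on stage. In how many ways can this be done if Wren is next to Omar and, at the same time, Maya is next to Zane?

Treat {Wren,Omar} as one block (2 orders) and {Maya,Zane} as another (2 orders).
That leaves 5 units to arrange: 2 × 2 × 5! = 4 × 120 = 480.

480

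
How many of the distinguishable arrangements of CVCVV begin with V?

6

Fix V in the first position and arrange the remaining 4 letters.
Those 4 letters have C appearing twice and V appearing twice, giving (4)!/(2!·2!) = 6.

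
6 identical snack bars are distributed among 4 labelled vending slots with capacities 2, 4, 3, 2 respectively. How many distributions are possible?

31

Without the upper bounds there are C(9,3) = 84 ways to split 6 among 4 vending slots.
Subtract solutions that violate a single cap (substitute x_i' = x_i − (cap_i+1)): x_1 ≥ 3 gives C(6,3) = 20; x_2 ≥ 5 gives C(4,3) = 4; x_3 ≥ 4 gives C(5,3) = 10; x_4 ≥ 3 gives C(6,3) = 20. Together 54.
Add back pairs where two caps are both exceeded: 0 + 0 + 1 + 0 + 0 + 0 = 1.
By inclusion–exclusion the count is 84 − 54 + 1 = 31.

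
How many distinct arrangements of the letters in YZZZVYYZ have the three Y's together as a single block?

Treat the 3 copies of Y as a single block. The multiset to arrange is then {YYY, V, Z, Z, Z, Z}, 6 items in all.
That gives (6)!/(4!) = 30 arrangements.

30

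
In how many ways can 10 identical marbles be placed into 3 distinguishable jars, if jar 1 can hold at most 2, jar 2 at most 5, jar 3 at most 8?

Without the upper bounds there are C(12,2) = 66 ways to split 10 among 3 jars.
Subtract solutions that violate a single cap (substitute x_i' = x_i − (cap_i+1)): x_1 ≥ 3 gives C(9,2) = 36; x_2 ≥ 6 gives C(6,2) = 15; x_3 ≥ 9 gives C(3,2) = 3. Together 54.
Add back pairs where two caps are both exceeded: 3 + 0 + 0 = 3.
By inclusion–exclusion the count is 66 − 54 + 3 = 15.

15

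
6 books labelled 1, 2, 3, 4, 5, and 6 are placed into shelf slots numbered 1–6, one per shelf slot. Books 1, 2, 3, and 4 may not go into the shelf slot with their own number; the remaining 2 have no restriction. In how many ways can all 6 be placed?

Let Aᵢ (for 1 ≤ i ≤ 4) be the placements that put book i in its forbidden shelf slot. Any j of these fix j positions, leaving (6−j)! ways to fill the rest, and there are C(4,j) ways to pick which j.
By inclusion–exclusion, the number of valid placements is Σ_{j=0}^{4} (−1)^j C(4,j)·(6−j)!.
Computing: 720 − 480 + 144 − 24 + 2 = 362.

362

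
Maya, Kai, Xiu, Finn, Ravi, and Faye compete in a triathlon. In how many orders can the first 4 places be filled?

360

This is an ordered selection of 4 from 6: P(6,4).
That gives 6 × 5 × 4 × 3 = 360.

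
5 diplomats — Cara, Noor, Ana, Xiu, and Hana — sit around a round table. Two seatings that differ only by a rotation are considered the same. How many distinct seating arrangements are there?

24

Seat Cara anywhere (absorbing the rotational symmetry), then permute the other 4: (4)! = 24.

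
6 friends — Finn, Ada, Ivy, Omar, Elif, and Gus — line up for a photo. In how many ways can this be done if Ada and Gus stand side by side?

Glue Ada and Gus into one block (2 internal orders), leaving 5 units to arrange in a row.
So the count is 2·(5)! = 240.

240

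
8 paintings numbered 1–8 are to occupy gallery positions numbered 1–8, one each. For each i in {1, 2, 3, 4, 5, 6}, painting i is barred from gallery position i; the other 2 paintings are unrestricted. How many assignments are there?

Let Aᵢ (for 1 ≤ i ≤ 6) be the placements that put painting i in its forbidden gallery position. Any j of these fix j positions, leaving (8−j)! ways to fill the rest, and there are C(6,j) ways to pick which j.
By inclusion–exclusion, the number of valid placements is Σ_{j=0}^{6} (−1)^j C(6,j)·(8−j)!.
Computing: 40320 − 30240 + 10800 − 2400 + 360 − 36 + 2 = 18806.

18806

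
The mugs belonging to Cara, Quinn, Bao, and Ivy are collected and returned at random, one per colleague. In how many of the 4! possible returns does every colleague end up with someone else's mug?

9

Let Aᵢ be the assignments in which colleague i gets their own mug. We want the size of the complement of A₁∪…∪A_4.
By inclusion–exclusion this is Σ_{j=0}^{4} (−1)^j C(4,j)·(4−j)!.
Computing: 24 − 24 + 12 − 4 + 1 = 9.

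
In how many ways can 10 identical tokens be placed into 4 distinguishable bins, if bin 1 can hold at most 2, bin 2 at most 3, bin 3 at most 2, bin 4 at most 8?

By stars and bars, unrestricted non-negative solutions to x_1+…+x_4 = 10 number C(10+3,3) = 286.
Subtract solutions that violate a single cap (substitute x_i' = x_i − (cap_i+1)): x_1 ≥ 3 gives C(10,3) = 120; x_2 ≥ 4 gives C(9,3) = 84; x_3 ≥ 3 gives C(10,3) = 120; x_4 ≥ 9 gives C(4,3) = 4. Together 328.
Add back pairs where two caps are both exceeded: 20 + 35 + 0 + 20 + 0 + 0 = 75.
Subtract triples: 1 + 0 + 0 + 0 = 1.
By inclusion–exclusion the count is 286 − 328 + 75 − 1 = 32.

32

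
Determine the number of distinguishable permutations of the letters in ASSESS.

30

The 6 letters of ASSESS have repeats: S appearing 4 times.
The number of distinct arrangements is 6!/(4!) = 720/24 = 30.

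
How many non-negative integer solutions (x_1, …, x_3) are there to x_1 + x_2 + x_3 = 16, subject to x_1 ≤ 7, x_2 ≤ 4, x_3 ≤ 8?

10

Ignoring the caps, the number of non-negative solutions to x_1+…+x_3 = 16 is C(18,2) = 153.
Subtract solutions that violate a single cap (substitute x_i' = x_i − (cap_i+1)): x_1 ≥ 8 gives C(10,2) = 45; x_2 ≥ 5 gives C(13,2) = 78; x_3 ≥ 9 gives C(9,2) = 36. Together 159.
Add back pairs where two caps are both exceeded: 10 + 0 + 6 = 16.
By inclusion–exclusion the count is 153 − 159 + 16 = 10.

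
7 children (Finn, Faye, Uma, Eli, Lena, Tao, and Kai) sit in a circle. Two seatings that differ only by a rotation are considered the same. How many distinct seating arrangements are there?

Fix one person's seat to break rotational symmetry; the remaining 6 people can be arranged in (6)! = 720 ways.

720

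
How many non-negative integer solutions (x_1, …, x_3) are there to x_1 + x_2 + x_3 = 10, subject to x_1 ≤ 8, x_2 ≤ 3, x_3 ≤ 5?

21

By stars and bars, unrestricted non-negative solutions to x_1+…+x_3 = 10 number C(10+2,2) = 66.
Subtract solutions that violate a single cap (substitute x_i' = x_i − (cap_i+1)): x_1 ≥ 9 gives C(3,2) = 3; x_2 ≥ 4 gives C(8,2) = 28; x_3 ≥ 6 gives C(6,2) = 15. Together 46.
Add back pairs where two caps are both exceeded: 0 + 0 + 1 = 1.
By inclusion–exclusion the count is 66 − 46 + 1 = 21.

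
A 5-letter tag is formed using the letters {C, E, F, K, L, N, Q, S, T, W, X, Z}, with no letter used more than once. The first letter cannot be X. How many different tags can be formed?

The first letter has 12−1 = 11 choices (anything except X).
The remaining 4 letters are filled from the other 11 symbols without repetition: 11 × 10 × 9 × 8 = 7920.
Total: 11 × 7920 = 87120.

87120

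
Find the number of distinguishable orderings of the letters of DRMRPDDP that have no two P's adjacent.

1260

Total arrangements of DRMRPDDP: 8!/(3!·2!·2!) = 1680.
Arrangements with the P's together: treat PP as one letter, giving (7)!/(3!·2!) = 420.
Subtracting, 1680 − 420 = 1260 arrangements keep the P's apart.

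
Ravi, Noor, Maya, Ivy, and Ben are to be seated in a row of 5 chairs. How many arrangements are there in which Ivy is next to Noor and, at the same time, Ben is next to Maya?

Treat {Ivy,Noor} as one block (2 orders) and {Ben,Maya} as another (2 orders).
That leaves 3 units to arrange: 2 × 2 × 3! = 4 × 6 = 24.

24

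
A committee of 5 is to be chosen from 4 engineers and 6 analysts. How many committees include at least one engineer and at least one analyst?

246

Unrestricted: C(10,5) = 252 ways to pick any 5 of the 10.
Selections missing a whole group: no engineers → C(6,5) = 6; no analysts → C(4,5) = 0.
Both groups omitted at once is impossible, so 252 − 6 = 246.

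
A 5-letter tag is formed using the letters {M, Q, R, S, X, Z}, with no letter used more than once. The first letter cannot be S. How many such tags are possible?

The first letter has 6−1 = 5 choices (anything except S).
The remaining 4 letters are filled from the other 5 symbols without repetition: 5 × 4 × 3 × 2 = 120.
Total: 5 × 120 = 600.

600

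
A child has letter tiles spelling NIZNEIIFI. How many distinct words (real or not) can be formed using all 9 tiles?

The 9 letters of NIZNEIIFI have repeats: I appearing 4 times and N appearing twice.
So there are 9! / (4!·2!) = 7560 distinguishable arrangements.

7560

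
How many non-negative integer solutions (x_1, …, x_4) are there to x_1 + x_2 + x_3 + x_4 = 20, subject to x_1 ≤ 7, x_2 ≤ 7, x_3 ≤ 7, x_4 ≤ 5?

By stars and bars, unrestricted non-negative solutions to x_1+…+x_4 = 20 number C(20+3,3) = 1771.
Subtract solutions that violate a single cap (substitute x_i' = x_i − (cap_i+1)): x_1 ≥ 8 gives C(15,3) = 455; x_2 ≥ 8 gives C(15,3) = 455; x_3 ≥ 8 gives C(15,3) = 455; x_4 ≥ 6 gives C(17,3) = 680. Together 2045.
Add back pairs where two caps are both exceeded: 35 + 35 + 84 + 35 + 84 + 84 = 357.
By inclusion–exclusion the count is 1771 − 2045 + 357 = 83.

83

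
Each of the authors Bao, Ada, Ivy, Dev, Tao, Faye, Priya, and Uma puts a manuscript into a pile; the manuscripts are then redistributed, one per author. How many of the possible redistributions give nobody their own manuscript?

14833

Let Aᵢ be the assignments in which author i gets their own manuscript. We want the size of the complement of A₁∪…∪A_8.
By inclusion–exclusion this is Σ_{j=0}^{8} (−1)^j C(8,j)·(8−j)!.
Computing: 40320 − 40320 + 20160 − 6720 + 1680 − 336 + 56 − 8 + 1 = 14833.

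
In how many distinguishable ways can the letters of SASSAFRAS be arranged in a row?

2520

SASSAFRAS has 9 letters with A appearing 3 times and S appearing 4 times.
The number of distinct arrangements is 9!/(4!·3!) = 362880/144 = 2520.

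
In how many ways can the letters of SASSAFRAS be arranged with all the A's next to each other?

210

Treat the 3 copies of A as a single block. The multiset to arrange is then {AAA, F, R, S, S, S, S}, 7 items in all.
That gives (7)!/(4!) = 210 arrangements.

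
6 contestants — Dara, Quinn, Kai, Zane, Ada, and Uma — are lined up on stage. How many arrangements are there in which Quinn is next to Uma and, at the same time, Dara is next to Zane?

Treat {Quinn,Uma} as one block (2 orders) and {Dara,Zane} as another (2 orders).
That leaves 4 units to arrange: 2 × 2 × 4! = 4 × 24 = 96.

96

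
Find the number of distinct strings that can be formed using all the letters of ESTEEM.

120

ESTEEM has 6 letters with E appearing 3 times.
So there are 6! / (3!) = 120 distinguishable arrangements.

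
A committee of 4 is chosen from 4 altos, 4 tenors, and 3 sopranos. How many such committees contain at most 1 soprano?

238

Split by how many sopranos are chosen (0 through 1).
Sum: C(3,0)·C(8,4) + C(3,1)·C(8,3) = 70 + 168 = 238.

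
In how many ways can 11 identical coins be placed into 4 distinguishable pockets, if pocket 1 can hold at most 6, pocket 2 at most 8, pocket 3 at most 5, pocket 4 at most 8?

By stars and bars, unrestricted non-negative solutions to x_1+…+x_4 = 11 number C(11+3,3) = 364.
Subtract solutions that violate a single cap (substitute x_i' = x_i − (cap_i+1)): x_1 ≥ 7 gives C(7,3) = 35; x_2 ≥ 9 gives C(5,3) = 10; x_3 ≥ 6 gives C(8,3) = 56; x_4 ≥ 9 gives C(5,3) = 10. Together 111.
No two caps can be exceeded simultaneously, so the pair terms are all 0.
By inclusion–exclusion the count is 364 − 111 + 0 = 253.

253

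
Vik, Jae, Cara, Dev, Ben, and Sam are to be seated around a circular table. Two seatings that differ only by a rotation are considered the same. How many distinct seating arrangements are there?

Around a circle, 6 distinct people have 6!/6 = (5)! = 120 rotationally distinct seatings.

120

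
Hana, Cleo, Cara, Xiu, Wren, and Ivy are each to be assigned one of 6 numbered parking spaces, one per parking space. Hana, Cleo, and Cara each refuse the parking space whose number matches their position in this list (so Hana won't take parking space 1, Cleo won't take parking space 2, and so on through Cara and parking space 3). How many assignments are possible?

426

Let Aᵢ (for i ∈ {1, 2, 3}) be the placements that put person i in their forbidden parking space. Any j of these fix j positions, leaving (6−j)! ways to fill the rest, and there are C(3,j) ways to pick which j.
By inclusion–exclusion, the number of valid placements is Σ_{j=0}^{3} (−1)^j C(3,j)·(6−j)!.
Computing: 720 − 360 + 72 − 6 = 426.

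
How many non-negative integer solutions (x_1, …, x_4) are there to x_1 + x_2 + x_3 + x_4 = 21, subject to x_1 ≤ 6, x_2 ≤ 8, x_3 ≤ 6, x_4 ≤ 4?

20

By stars and bars, unrestricted non-negative solutions to x_1+…+x_4 = 21 number C(21+3,3) = 2024.
Subtract solutions that violate a single cap (substitute x_i' = x_i − (cap_i+1)): x_1 ≥ 7 gives C(17,3) = 680; x_2 ≥ 9 gives C(15,3) = 455; x_3 ≥ 7 gives C(17,3) = 680; x_4 ≥ 5 gives C(19,3) = 969. Together 2784.
Add back pairs where two caps are both exceeded: 56 + 120 + 220 + 56 + 120 + 220 = 792.
Subtract triples: 0 + 1 + 10 + 1 = 12.
By inclusion–exclusion the count is 2024 − 2784 + 792 − 12 = 20.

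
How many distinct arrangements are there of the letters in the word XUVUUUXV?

XUVUUUXV has 8 letters with U appearing 4 times, V appearing twice, and X appearing twice.
Dividing 8! = 40320 by 4!·2!·2! = 96 for the repeated letters gives 420.

420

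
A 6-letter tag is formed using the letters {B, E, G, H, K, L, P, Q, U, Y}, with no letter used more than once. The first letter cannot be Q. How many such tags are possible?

The first letter has 10−1 = 9 choices (anything except Q).
The remaining 5 letters are filled from the other 9 symbols without repetition: 9 × 8 × 7 × 6 × 5 = 15120.
Total: 9 × 15120 = 136080.

136080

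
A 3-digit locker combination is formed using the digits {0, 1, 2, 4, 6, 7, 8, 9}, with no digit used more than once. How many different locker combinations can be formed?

336

This is a permutation of 3 out of 8: P(8,3) = 8!/5!.
8 × 7 × 6 = 336.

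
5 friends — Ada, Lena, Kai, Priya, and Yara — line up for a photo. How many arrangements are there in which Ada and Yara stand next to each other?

Treat {Ada, Yara} as a single unit. There are 4 units to order, and the pair itself can be ordered 2 ways.
So the count is 2·(4)! = 48.

48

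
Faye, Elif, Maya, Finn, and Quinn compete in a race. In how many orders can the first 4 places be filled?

120

This is an ordered selection of 4 from 5: P(5,4).
That gives 5 × 4 × 3 × 2 = 120.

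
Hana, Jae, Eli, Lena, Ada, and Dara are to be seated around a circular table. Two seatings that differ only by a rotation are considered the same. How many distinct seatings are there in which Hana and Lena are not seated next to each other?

72

All circular seatings of 6 people number (5)! = 120.
Those with Hana next to Lena: fuse the pair into one unit and seat 5 units around a circle — 2·(4)! = 48.
Subtracting, 120 − 48 = 72.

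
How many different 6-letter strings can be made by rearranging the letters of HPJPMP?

HPJPMP has 6 letters with P appearing 3 times.
The number of distinct arrangements is 6!/(3!) = 720/6 = 120.

120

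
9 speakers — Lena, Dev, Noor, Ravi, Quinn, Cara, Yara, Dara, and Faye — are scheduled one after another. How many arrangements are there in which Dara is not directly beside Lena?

There are 9! = 362880 arrangements in all. If Dara and Lena are adjacent, merging them into one block gives 2·(8)! = 80640 arrangements.
So 362880 − 80640 = 282240 arrangements keep them apart.

282240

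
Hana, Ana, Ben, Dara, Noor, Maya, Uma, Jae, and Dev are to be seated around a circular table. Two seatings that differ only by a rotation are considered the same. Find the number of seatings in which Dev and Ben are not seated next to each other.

30240

Without the restriction there are (8)! = 40320 seatings.
Those with Dev next to Ben: fuse the pair into one unit and seat 8 units around a circle — 2·(7)! = 10080.
Subtracting, 40320 − 10080 = 30240.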